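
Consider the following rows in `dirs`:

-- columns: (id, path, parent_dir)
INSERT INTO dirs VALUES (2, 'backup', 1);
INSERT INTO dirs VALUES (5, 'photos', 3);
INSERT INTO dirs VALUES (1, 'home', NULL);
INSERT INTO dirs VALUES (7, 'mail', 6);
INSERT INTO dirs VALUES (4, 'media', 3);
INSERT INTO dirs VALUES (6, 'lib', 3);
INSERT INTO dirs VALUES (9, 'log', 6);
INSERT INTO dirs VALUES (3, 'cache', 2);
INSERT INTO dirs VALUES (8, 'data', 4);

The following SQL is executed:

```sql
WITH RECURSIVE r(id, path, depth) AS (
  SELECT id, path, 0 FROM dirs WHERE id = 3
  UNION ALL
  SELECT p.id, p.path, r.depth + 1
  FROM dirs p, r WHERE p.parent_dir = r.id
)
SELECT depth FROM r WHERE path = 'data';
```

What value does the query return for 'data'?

Base: id=3 (cache) at depth 0.
Iteration 1: rows with parent_dir in {3} -> media (id 4, depth 1), photos (id 5, depth 1), lib (id 6, depth 1).
Iteration 2: rows with parent_dir in {4,5,6} -> mail (id 7, depth 2), data (id 8, depth 2), log (id 9, depth 2).
Iteration 3: no rows with parent_dir in {7,8,9}; recursion stops.

2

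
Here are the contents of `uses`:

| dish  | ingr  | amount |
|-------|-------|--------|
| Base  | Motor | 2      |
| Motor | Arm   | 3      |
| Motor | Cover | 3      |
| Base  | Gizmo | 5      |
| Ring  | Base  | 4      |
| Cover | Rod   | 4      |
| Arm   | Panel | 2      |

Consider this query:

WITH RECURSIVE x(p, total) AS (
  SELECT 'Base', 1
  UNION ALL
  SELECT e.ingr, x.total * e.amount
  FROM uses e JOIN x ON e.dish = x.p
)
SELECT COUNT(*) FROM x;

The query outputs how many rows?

7

Base: (Base, total=1).
Iteration 1: components of {Base} -> Gizmo = 1*5 = 5, Motor = 1*2 = 2.
Iteration 2: components of {Gizmo,Motor} -> Arm = 2*3 = 6, Cover = 2*3 = 6.
Iteration 3: components of {Arm,Cover} -> Panel = 6*2 = 12, Rod = 6*4 = 24.
Iteration 4: no further components; recursion stops.
Total rows emitted: 7.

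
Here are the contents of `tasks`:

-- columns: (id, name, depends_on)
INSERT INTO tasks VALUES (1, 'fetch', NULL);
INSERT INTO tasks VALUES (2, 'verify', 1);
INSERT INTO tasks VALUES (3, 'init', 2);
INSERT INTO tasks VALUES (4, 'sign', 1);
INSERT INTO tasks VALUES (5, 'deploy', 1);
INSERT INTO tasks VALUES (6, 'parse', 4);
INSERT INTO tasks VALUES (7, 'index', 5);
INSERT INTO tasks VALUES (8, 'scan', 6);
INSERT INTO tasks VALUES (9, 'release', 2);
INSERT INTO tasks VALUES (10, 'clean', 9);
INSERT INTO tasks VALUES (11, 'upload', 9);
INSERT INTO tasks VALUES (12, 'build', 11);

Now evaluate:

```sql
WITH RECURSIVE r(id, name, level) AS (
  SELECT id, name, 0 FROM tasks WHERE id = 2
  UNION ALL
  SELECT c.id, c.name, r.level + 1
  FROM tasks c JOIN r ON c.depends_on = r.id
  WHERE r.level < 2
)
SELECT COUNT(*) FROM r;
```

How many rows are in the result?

5

Base: id=2 (verify) at level 0.
Iteration 1: rows with depends_on in {2} -> init (id 3, level 1), release (id 9, level 1).
Iteration 2: rows with depends_on in {3,9} -> clean (id 10, level 2), upload (id 11, level 2).
Iteration 3: level < 2 fails for all current rows; recursion stops.
Total rows emitted: 5.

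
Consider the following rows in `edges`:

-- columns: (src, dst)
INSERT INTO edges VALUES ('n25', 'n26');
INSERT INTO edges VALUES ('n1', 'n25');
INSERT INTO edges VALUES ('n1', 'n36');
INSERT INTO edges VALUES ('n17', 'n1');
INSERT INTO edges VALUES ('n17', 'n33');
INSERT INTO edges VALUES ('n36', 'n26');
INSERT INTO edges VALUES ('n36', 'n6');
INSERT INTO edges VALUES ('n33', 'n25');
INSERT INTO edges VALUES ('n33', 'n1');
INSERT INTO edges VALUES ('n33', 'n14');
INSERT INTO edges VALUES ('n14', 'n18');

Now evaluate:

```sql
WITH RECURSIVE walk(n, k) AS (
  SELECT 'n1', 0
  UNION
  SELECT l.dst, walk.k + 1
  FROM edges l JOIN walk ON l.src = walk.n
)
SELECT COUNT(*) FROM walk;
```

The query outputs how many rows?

5

Base: (n1, k=0).
Iteration 1: edges from {n1} -> (n25, k=1), (n36, k=1).
Iteration 2: edges from {n25,n36} -> (n26, k=2), (n6, k=2). [UNION drops 1 duplicate row(s)]
Iteration 3: no outgoing edges from {n26,n6}; recursion stops.
Total rows emitted: 5.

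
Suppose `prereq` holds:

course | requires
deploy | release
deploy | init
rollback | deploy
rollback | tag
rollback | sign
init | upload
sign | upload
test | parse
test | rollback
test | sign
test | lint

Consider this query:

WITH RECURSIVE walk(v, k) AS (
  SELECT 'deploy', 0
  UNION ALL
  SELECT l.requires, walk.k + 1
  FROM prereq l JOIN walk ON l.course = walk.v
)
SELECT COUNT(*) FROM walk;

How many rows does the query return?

Base: (deploy, k=0).
Iteration 1: edges from {deploy} -> (init, k=1), (release, k=1).
Iteration 2: edges from {init,release} -> (upload, k=2).
Iteration 3: no outgoing edges from {upload}; recursion stops.
Total rows emitted: 4.

4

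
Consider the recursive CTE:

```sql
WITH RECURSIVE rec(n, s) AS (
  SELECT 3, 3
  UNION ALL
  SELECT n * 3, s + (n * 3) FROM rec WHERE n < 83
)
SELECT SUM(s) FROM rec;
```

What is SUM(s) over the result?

Base: n=3, s=3.
Iteration 1: 3 < 83 holds -> n = 3 * 3 = 9, s = 3 + 9 = 12.
Iteration 2: 9 < 83 holds -> n = 9 * 3 = 27, s = 12 + 27 = 39.
Iteration 3: 27 < 83 holds -> n = 27 * 3 = 81, s = 39 + 81 = 120.
Iteration 4: 81 < 83 holds -> n = 81 * 3 = 243, s = 120 + 243 = 363.
Iteration 5: 243 < 83 fails; recursion stops.
SUM(s) = 3 + 12 + 39 + 120 + 363 = 537.

537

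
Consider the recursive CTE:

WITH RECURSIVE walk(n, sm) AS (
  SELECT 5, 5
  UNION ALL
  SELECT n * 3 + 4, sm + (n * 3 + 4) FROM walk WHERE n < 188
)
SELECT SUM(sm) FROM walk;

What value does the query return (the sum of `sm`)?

Base: n=5, sm=5.
Iteration 1: 5 < 188 holds -> n = 5 * 3 + 4 = 19, sm = 5 + 19 = 24.
Iteration 2: 19 < 188 holds -> n = 19 * 3 + 4 = 61, sm = 24 + 61 = 85.
Iteration 3: 61 < 188 holds -> n = 61 * 3 + 4 = 187, sm = 85 + 187 = 272.
Iteration 4: 187 < 188 holds -> n = 187 * 3 + 4 = 565, sm = 272 + 565 = 837.
Iteration 5: 565 < 188 fails; recursion stops.
SUM(sm) = 5 + 24 + 85 + 272 + 837 = 1223.

1223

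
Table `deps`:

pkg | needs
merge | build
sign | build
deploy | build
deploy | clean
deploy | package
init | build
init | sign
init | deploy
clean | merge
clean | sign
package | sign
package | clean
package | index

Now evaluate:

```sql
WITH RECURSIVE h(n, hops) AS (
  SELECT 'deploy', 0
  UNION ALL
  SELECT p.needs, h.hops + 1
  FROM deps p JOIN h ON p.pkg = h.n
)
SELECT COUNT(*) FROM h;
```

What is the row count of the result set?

Base: (deploy, hops=0).
Iteration 1: edges from {deploy} -> (build, hops=1), (clean, hops=1), (package, hops=1).
Iteration 2: edges from {build,clean,package} -> (clean, hops=2), (index, hops=2), (merge, hops=2), (sign, hops=2) x2. [UNION ALL keeps all 5 new rows, including repeats]
Iteration 3: edges from {clean,index,merge,sign} -> (build, hops=3) x3, (merge, hops=3), (sign, hops=3). [UNION ALL keeps all 5 new rows, including repeats]
Iteration 4: edges from {build,merge,sign} -> (build, hops=4) x2. [UNION ALL keeps all 2 new rows, including repeats]
Iteration 5: no outgoing edges from {build}; recursion stops.
Total rows emitted: 16.

16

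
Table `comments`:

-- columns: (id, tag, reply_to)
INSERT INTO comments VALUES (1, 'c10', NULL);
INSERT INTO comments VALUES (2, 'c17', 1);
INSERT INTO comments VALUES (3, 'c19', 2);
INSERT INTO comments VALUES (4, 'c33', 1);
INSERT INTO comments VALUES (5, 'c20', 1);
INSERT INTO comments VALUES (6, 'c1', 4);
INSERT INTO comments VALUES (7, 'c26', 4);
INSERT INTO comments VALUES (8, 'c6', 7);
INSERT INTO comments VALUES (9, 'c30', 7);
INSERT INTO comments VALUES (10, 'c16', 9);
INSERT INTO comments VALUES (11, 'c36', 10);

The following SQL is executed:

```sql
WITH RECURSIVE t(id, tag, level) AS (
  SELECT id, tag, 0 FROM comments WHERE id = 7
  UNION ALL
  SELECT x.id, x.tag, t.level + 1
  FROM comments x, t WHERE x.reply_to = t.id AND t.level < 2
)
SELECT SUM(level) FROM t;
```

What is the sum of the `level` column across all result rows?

4

Base: id=7 (c26) at level 0.
Iteration 1: rows with reply_to in {7} -> c6 (id 8, level 1), c30 (id 9, level 1).
Iteration 2: rows with reply_to in {8,9} -> c16 (id 10, level 2).
Iteration 3: level < 2 fails for all current rows; recursion stops.
SUM(level) = 0 + 1 + 1 + 2 = 4.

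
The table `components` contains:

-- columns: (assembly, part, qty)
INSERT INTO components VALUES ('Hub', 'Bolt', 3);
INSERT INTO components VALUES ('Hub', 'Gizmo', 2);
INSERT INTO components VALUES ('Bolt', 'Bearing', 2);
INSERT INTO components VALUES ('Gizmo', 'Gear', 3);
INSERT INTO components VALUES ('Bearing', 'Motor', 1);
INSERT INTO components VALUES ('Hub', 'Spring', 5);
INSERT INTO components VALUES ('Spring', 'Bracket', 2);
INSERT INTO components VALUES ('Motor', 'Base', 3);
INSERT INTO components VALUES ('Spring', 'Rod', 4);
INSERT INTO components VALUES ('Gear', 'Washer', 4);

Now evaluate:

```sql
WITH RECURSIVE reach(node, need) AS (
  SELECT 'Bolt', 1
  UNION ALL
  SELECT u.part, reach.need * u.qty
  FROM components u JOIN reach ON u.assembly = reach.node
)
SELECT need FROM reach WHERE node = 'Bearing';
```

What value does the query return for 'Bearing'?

Base: (Bolt, need=1).
Iteration 1: components of {Bolt} -> Bearing = 1*2 = 2.
Iteration 2: components of {Bearing} -> Motor = 2*1 = 2.
Iteration 3: components of {Motor} -> Base = 2*3 = 6.
Iteration 4: no further components; recursion stops.

2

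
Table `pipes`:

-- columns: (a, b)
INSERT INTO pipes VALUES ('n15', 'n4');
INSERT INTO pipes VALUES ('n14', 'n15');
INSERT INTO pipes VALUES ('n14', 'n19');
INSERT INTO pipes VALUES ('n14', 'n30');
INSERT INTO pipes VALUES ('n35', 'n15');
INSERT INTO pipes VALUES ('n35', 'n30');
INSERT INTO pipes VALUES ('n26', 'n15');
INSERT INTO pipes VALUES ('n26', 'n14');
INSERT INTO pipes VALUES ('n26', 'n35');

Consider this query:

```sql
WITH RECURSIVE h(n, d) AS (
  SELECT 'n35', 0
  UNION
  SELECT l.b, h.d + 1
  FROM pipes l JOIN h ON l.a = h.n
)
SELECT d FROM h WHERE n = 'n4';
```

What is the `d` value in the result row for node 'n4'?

Base: (n35, d=0).
Iteration 1: edges from {n35} -> (n15, d=1), (n30, d=1).
Iteration 2: edges from {n15,n30} -> (n4, d=2).
Iteration 3: no outgoing edges from {n4}; recursion stops.

2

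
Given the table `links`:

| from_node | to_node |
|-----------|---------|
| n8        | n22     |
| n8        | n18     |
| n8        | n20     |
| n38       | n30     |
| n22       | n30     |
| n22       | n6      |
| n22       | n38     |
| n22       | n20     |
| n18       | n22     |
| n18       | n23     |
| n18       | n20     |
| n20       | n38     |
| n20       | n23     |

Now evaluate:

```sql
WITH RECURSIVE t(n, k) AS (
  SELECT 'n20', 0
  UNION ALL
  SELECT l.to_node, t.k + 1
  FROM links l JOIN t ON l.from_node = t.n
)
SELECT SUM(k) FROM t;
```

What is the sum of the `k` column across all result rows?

Base: (n20, k=0).
Iteration 1: edges from {n20} -> (n23, k=1), (n38, k=1).
Iteration 2: edges from {n23,n38} -> (n30, k=2).
Iteration 3: no outgoing edges from {n30}; recursion stops.
SUM(k) = 0 + 1 + 1 + 2 = 4.

4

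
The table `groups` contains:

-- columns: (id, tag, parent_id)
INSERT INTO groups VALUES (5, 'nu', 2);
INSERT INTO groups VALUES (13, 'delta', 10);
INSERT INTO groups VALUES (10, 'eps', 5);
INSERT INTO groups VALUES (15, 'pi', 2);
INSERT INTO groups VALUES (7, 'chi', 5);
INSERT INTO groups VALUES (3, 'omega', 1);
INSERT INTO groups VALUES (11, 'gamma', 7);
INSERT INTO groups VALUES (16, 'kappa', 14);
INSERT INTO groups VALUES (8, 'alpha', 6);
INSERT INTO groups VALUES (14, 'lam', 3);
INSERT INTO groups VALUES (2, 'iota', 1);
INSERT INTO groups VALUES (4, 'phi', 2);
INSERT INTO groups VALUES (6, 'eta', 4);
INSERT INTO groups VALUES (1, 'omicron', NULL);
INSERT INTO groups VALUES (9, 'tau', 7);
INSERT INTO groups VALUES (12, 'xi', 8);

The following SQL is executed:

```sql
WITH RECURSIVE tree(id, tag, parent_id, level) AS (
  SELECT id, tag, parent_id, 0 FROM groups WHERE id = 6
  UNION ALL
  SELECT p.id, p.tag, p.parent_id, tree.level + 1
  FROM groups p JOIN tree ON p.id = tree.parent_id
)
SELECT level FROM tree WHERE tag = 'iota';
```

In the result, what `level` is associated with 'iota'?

2

Base: id=6 (eta), parent_id=4, level 0.
Iteration 1: join on id=4 -> phi (id 4, parent_id=2, level 1).
Iteration 2: join on id=2 -> iota (id 2, parent_id=1, level 2).
Iteration 3: join on id=1 -> omicron (id 1, parent_id=NULL, level 3).
Iteration 4: parent_id is NULL; no match; recursion stops.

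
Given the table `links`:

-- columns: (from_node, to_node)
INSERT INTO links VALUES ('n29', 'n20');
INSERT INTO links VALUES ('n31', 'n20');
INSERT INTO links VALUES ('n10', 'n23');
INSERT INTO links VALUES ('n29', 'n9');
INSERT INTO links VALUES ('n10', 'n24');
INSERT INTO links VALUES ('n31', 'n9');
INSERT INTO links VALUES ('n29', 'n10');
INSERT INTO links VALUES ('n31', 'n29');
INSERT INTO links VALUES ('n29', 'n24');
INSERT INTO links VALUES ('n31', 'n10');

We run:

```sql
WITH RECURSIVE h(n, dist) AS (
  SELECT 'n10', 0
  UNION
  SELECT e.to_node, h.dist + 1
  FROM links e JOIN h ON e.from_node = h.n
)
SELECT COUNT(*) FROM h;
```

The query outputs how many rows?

Base: (n10, dist=0).
Iteration 1: edges from {n10} -> (n23, dist=1), (n24, dist=1).
Iteration 2: no outgoing edges from {n23,n24}; recursion stops.
Total rows emitted: 3.

3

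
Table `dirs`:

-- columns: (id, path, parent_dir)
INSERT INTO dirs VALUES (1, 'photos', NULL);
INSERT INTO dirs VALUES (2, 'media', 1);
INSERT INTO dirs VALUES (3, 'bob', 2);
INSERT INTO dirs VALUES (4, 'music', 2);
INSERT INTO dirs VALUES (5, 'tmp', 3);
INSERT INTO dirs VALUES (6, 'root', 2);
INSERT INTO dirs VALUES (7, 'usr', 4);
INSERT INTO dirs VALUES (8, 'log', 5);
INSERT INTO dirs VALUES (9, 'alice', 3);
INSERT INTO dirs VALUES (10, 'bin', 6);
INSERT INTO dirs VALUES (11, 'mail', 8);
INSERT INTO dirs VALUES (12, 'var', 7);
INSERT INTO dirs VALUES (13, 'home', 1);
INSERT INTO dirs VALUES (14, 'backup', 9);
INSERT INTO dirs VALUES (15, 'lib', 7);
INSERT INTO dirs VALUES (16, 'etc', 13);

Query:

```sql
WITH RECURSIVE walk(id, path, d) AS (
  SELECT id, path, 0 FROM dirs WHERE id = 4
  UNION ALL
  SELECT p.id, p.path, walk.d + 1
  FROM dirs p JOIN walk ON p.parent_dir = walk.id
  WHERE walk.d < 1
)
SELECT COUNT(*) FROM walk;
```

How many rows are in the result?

Base: id=4 (music) at d 0.
Iteration 1: rows with parent_dir in {4} -> usr (id 7, d 1).
Iteration 2: d < 1 fails for all current rows; recursion stops.
Total rows emitted: 2.

2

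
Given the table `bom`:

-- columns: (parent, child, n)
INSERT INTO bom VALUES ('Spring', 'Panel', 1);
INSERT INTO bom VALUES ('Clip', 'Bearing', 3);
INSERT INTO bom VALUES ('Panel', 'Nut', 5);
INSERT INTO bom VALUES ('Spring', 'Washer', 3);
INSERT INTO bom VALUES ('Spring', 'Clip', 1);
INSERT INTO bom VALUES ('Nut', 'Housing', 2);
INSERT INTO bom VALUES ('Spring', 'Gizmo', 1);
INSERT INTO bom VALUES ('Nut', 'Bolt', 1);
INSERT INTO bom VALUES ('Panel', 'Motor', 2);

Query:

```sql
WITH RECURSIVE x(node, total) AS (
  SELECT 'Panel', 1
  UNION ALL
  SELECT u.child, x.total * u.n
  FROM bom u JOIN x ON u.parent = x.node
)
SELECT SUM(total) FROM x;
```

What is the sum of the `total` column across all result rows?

Base: (Panel, total=1).
Iteration 1: components of {Panel} -> Motor = 1*2 = 2, Nut = 1*5 = 5.
Iteration 2: components of {Motor,Nut} -> Bolt = 5*1 = 5, Housing = 5*2 = 10.
Iteration 3: no further components; recursion stops.
SUM(total) = 1 + 5 + 2 + 10 + 5 = 23.

23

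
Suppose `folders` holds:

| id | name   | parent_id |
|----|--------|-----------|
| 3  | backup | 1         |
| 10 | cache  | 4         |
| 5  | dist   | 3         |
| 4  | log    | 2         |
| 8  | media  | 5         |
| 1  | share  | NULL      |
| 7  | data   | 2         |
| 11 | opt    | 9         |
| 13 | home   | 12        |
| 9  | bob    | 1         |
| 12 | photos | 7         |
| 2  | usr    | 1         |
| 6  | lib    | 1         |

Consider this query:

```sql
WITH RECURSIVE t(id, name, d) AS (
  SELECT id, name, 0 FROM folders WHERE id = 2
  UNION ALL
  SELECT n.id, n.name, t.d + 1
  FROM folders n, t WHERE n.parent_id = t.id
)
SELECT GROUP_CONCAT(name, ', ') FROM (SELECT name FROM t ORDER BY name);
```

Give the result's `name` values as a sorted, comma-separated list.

cache, data, home, log, photos, usr

Base: id=2 (usr) at d 0.
Iteration 1: rows with parent_id in {2} -> log (id 4, d 1), data (id 7, d 1).
Iteration 2: rows with parent_id in {4,7} -> cache (id 10, d 2), photos (id 12, d 2).
Iteration 3: rows with parent_id in {10,12} -> home (id 13, d 3).
Iteration 4: no rows with parent_id in {13}; recursion stops.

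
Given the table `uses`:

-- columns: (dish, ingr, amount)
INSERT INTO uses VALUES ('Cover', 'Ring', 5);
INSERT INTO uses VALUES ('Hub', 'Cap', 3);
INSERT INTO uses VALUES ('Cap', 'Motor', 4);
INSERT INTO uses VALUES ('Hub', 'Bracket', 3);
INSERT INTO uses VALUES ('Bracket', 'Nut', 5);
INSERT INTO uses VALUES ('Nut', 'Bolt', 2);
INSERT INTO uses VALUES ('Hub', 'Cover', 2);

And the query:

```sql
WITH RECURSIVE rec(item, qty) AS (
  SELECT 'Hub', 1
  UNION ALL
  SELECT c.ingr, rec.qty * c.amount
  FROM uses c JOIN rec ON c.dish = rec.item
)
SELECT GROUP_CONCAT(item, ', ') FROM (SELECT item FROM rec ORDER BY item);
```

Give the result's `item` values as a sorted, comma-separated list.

Bolt, Bracket, Cap, Cover, Hub, Motor, Nut, Ring

Base: (Hub, qty=1).
Iteration 1: components of {Hub} -> Bracket = 1*3 = 3, Cap = 1*3 = 3, Cover = 1*2 = 2.
Iteration 2: components of {Bracket,Cap,Cover} -> Motor = 3*4 = 12, Nut = 3*5 = 15, Ring = 2*5 = 10.
Iteration 3: components of {Motor,Nut,Ring} -> Bolt = 15*2 = 30.
Iteration 4: no further components; recursion stops.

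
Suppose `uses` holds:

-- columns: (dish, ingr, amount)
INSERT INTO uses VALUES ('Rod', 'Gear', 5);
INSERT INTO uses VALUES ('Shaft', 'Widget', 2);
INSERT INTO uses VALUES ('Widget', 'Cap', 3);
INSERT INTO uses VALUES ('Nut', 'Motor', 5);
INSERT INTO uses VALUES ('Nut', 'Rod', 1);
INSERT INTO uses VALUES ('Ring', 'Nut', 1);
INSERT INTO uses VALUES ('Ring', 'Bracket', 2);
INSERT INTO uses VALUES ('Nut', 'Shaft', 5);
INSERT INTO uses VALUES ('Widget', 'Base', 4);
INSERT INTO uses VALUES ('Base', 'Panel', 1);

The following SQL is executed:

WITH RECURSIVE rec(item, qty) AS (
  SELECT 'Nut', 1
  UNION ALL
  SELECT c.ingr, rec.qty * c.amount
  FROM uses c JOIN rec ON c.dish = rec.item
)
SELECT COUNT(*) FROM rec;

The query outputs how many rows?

Base: (Nut, qty=1).
Iteration 1: components of {Nut} -> Motor = 1*5 = 5, Rod = 1*1 = 1, Shaft = 1*5 = 5.
Iteration 2: components of {Motor,Rod,Shaft} -> Gear = 1*5 = 5, Widget = 5*2 = 10.
Iteration 3: components of {Gear,Widget} -> Base = 10*4 = 40, Cap = 10*3 = 30.
Iteration 4: components of {Base,Cap} -> Panel = 40*1 = 40.
Iteration 5: no further components; recursion stops.
Total rows emitted: 9.

9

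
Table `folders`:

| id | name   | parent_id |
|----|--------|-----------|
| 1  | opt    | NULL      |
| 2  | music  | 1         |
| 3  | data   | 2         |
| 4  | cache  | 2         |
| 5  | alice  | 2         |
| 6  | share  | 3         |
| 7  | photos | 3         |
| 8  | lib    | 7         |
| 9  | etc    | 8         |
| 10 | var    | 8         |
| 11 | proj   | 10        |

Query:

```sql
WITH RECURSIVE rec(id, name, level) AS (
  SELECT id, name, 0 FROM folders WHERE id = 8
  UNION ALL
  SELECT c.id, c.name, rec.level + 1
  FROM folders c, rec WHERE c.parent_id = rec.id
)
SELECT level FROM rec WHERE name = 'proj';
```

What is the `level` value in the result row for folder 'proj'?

2

Base: id=8 (lib) at level 0.
Iteration 1: rows with parent_id in {8} -> etc (id 9, level 1), var (id 10, level 1).
Iteration 2: rows with parent_id in {9,10} -> proj (id 11, level 2).
Iteration 3: no rows with parent_id in {11}; recursion stops.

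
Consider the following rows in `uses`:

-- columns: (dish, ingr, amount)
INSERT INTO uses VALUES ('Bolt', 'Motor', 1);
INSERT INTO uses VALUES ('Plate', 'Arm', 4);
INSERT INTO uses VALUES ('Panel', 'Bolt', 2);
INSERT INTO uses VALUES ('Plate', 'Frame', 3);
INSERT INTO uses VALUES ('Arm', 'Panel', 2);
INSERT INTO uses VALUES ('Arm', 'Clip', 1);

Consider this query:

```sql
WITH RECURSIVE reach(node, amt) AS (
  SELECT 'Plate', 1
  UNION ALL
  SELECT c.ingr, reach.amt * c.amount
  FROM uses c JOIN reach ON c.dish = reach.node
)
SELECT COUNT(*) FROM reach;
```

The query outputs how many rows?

Base: (Plate, amt=1).
Iteration 1: components of {Plate} -> Arm = 1*4 = 4, Frame = 1*3 = 3.
Iteration 2: components of {Arm,Frame} -> Clip = 4*1 = 4, Panel = 4*2 = 8.
Iteration 3: components of {Clip,Panel} -> Bolt = 8*2 = 16.
Iteration 4: components of {Bolt} -> Motor = 16*1 = 16.
Iteration 5: no further components; recursion stops.
Total rows emitted: 7.

7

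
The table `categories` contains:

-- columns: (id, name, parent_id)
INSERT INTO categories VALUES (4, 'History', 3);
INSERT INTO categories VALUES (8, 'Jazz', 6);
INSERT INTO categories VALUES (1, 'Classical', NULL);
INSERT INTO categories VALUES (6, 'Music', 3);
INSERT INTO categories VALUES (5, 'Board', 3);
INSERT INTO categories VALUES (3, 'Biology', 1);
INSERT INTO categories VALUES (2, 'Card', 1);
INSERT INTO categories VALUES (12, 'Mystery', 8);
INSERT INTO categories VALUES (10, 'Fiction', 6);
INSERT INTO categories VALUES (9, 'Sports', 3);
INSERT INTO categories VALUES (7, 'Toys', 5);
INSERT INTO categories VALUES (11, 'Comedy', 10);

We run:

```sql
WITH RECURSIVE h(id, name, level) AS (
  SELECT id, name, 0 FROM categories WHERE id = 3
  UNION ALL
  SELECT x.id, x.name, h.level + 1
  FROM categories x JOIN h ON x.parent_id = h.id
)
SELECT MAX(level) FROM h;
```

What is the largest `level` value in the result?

Base: id=3 (Biology) at level 0.
Iteration 1: rows with parent_id in {3} -> History (id 4, level 1), Board (id 5, level 1), Music (id 6, level 1), Sports (id 9, level 1).
Iteration 2: rows with parent_id in {4,5,6,9} -> Toys (id 7, level 2), Jazz (id 8, level 2), Fiction (id 10, level 2).
Iteration 3: rows with parent_id in {7,8,10} -> Comedy (id 11, level 3), Mystery (id 12, level 3).
Iteration 4: no rows with parent_id in {11,12}; recursion stops.
level values: 0, 1, 1, 1, 1, 2, 2, 2, 3, 3; the maximum is 3.

3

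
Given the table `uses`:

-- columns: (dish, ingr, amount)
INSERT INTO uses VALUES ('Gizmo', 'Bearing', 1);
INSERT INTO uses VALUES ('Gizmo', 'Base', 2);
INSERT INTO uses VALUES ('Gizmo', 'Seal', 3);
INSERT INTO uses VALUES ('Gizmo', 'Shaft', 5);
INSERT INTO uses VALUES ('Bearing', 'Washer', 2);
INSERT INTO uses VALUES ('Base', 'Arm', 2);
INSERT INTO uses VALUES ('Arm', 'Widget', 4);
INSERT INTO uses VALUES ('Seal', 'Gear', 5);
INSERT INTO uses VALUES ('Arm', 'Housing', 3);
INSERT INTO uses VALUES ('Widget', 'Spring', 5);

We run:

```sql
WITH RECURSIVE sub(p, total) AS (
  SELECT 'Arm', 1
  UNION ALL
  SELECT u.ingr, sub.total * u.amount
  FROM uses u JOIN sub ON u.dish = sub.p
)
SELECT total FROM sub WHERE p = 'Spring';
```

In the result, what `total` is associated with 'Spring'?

Base: (Arm, total=1).
Iteration 1: components of {Arm} -> Housing = 1*3 = 3, Widget = 1*4 = 4.
Iteration 2: components of {Housing,Widget} -> Spring = 4*5 = 20.
Iteration 3: no further components; recursion stops.

20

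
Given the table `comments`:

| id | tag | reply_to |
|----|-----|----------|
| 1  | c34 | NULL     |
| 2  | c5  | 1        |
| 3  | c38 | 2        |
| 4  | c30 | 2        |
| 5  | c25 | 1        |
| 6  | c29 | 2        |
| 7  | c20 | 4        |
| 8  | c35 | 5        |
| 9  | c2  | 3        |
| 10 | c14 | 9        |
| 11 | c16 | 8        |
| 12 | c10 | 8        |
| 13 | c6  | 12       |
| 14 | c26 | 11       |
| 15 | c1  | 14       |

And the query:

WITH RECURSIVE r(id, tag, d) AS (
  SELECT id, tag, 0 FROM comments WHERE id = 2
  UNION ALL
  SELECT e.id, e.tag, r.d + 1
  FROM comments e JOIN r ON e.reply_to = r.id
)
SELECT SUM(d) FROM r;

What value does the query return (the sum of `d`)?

10

Base: id=2 (c5) at d 0.
Iteration 1: rows with reply_to in {2} -> c38 (id 3, d 1), c30 (id 4, d 1), c29 (id 6, d 1).
Iteration 2: rows with reply_to in {3,4,6} -> c20 (id 7, d 2), c2 (id 9, d 2).
Iteration 3: rows with reply_to in {7,9} -> c14 (id 10, d 3).
Iteration 4: no rows with reply_to in {10}; recursion stops.
SUM(d) = 0 + 1 + 1 + 1 + 2 + 2 + 3 = 10.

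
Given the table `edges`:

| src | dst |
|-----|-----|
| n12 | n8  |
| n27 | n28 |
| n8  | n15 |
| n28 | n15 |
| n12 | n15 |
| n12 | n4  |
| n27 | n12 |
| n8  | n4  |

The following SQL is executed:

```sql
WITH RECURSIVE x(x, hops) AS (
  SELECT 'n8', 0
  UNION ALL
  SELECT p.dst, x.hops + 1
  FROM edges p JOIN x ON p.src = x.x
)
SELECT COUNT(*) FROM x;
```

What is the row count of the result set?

3

Base: (n8, hops=0).
Iteration 1: edges from {n8} -> (n15, hops=1), (n4, hops=1).
Iteration 2: no outgoing edges from {n15,n4}; recursion stops.
Total rows emitted: 3.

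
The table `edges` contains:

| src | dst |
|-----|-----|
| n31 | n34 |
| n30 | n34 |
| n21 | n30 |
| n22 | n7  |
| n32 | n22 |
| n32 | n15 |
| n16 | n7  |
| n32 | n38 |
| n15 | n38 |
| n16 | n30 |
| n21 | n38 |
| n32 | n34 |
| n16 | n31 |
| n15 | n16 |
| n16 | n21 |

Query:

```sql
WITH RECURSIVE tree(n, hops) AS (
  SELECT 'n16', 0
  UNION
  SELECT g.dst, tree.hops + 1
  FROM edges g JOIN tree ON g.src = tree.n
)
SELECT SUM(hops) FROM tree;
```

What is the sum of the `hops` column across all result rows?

13

Base: (n16, hops=0).
Iteration 1: edges from {n16} -> (n21, hops=1), (n30, hops=1), (n31, hops=1), (n7, hops=1).
Iteration 2: edges from {n21,n30,n31,n7} -> (n30, hops=2), (n34, hops=2), (n38, hops=2). [UNION drops 1 duplicate row(s)]
Iteration 3: edges from {n30,n34,n38} -> (n34, hops=3).
Iteration 4: no outgoing edges from {n34}; recursion stops.
SUM(hops) = 0 + 1 + 1 + 1 + 1 + 2 + 2 + 2 + 3 = 13.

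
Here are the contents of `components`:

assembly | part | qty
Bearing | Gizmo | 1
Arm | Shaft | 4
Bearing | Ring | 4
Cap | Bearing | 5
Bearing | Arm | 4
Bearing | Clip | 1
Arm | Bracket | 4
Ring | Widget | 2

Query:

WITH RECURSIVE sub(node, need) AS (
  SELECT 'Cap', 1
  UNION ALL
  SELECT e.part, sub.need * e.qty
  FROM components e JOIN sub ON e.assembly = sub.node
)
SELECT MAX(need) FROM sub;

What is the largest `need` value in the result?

Base: (Cap, need=1).
Iteration 1: components of {Cap} -> Bearing = 1*5 = 5.
Iteration 2: components of {Bearing} -> Arm = 5*4 = 20, Clip = 5*1 = 5, Gizmo = 5*1 = 5, Ring = 5*4 = 20.
Iteration 3: components of {Arm,Clip,Gizmo,Ring} -> Bracket = 20*4 = 80, Shaft = 20*4 = 80, Widget = 20*2 = 40.
Iteration 4: no further components; recursion stops.
need values: 1, 5, 20, 20, 5, 5, 80, 80, 40; the maximum is 80.

80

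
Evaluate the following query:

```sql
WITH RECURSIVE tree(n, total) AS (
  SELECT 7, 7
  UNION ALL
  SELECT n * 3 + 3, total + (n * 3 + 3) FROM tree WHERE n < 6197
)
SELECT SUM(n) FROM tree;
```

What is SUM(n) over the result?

Base: n=7, total=7.
Iteration 1: 7 < 6197 holds -> n = 7 * 3 + 3 = 24, total = 7 + 24 = 31.
Iteration 2: 24 < 6197 holds -> n = 24 * 3 + 3 = 75, total = 31 + 75 = 106.
Iteration 3: 75 < 6197 holds -> n = 75 * 3 + 3 = 228, total = 106 + 228 = 334.
Iteration 4: 228 < 6197 holds -> n = 228 * 3 + 3 = 687, total = 334 + 687 = 1021.
Iteration 5: 687 < 6197 holds -> n = 687 * 3 + 3 = 2064, total = 1021 + 2064 = 3085.
Iteration 6: 2064 < 6197 holds -> n = 2064 * 3 + 3 = 6195, total = 3085 + 6195 = 9280.
Iteration 7: 6195 < 6197 holds -> n = 6195 * 3 + 3 = 18588, total = 9280 + 18588 = 27868.
Iteration 8: 18588 < 6197 fails; recursion stops.
SUM(n) = 7 + 24 + 75 + 228 + 687 + 2064 + 6195 + 18588 = 27868.

27868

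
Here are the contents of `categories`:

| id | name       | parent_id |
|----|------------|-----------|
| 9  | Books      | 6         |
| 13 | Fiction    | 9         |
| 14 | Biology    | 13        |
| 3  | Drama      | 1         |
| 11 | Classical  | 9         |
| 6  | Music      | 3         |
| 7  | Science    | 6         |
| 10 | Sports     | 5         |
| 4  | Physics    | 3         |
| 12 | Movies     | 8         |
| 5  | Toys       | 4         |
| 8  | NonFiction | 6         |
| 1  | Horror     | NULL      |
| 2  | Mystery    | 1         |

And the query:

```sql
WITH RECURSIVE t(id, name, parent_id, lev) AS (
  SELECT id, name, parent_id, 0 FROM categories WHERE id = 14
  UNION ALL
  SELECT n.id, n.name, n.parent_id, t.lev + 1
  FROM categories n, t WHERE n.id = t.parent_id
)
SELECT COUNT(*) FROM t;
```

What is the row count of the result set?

Base: id=14 (Biology), parent_id=13, lev 0.
Iteration 1: join on id=13 -> Fiction (id 13, parent_id=9, lev 1).
Iteration 2: join on id=9 -> Books (id 9, parent_id=6, lev 2).
Iteration 3: join on id=6 -> Music (id 6, parent_id=3, lev 3).
Iteration 4: join on id=3 -> Drama (id 3, parent_id=1, lev 4).
Iteration 5: join on id=1 -> Horror (id 1, parent_id=NULL, lev 5).
Iteration 6: parent_id is NULL; no match; recursion stops.
Total rows emitted: 6.

6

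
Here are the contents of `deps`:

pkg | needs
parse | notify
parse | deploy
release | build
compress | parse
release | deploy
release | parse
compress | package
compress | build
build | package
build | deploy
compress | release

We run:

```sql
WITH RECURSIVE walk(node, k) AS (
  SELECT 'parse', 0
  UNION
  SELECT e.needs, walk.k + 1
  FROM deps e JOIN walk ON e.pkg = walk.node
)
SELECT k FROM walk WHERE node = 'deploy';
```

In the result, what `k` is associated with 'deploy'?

Base: (parse, k=0).
Iteration 1: edges from {parse} -> (deploy, k=1), (notify, k=1).
Iteration 2: no outgoing edges from {deploy,notify}; recursion stops.

1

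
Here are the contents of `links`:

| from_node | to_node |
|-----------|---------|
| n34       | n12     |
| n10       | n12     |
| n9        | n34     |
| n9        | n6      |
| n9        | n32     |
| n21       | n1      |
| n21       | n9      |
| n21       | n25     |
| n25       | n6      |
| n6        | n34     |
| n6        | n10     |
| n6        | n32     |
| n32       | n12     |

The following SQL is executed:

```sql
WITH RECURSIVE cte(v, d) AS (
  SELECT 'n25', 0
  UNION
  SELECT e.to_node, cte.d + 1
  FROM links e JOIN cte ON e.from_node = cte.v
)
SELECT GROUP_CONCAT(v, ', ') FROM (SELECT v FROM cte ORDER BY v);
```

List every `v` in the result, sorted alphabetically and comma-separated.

n10, n12, n25, n32, n34, n6

Base: (n25, d=0).
Iteration 1: edges from {n25} -> (n6, d=1).
Iteration 2: edges from {n6} -> (n10, d=2), (n32, d=2), (n34, d=2).
Iteration 3: edges from {n10,n32,n34} -> (n12, d=3). [UNION drops 2 duplicate row(s)]
Iteration 4: no outgoing edges from {n12}; recursion stops.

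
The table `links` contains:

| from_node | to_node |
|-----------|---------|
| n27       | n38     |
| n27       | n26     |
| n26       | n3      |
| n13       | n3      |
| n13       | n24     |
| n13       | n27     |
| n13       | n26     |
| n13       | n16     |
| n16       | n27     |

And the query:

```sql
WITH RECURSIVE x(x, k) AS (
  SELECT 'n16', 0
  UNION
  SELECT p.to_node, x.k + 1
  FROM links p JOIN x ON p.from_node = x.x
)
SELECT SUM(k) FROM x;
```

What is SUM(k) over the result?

Base: (n16, k=0).
Iteration 1: edges from {n16} -> (n27, k=1).
Iteration 2: edges from {n27} -> (n26, k=2), (n38, k=2).
Iteration 3: edges from {n26,n38} -> (n3, k=3).
Iteration 4: no outgoing edges from {n3}; recursion stops.
SUM(k) = 0 + 1 + 2 + 2 + 3 = 8.

8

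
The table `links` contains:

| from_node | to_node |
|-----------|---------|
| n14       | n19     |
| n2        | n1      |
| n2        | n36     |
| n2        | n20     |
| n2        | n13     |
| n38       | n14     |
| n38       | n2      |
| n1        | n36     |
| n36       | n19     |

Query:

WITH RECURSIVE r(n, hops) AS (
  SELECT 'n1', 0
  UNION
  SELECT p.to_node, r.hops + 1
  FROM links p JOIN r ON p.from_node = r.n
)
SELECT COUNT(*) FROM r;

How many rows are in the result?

Base: (n1, hops=0).
Iteration 1: edges from {n1} -> (n36, hops=1).
Iteration 2: edges from {n36} -> (n19, hops=2).
Iteration 3: no outgoing edges from {n19}; recursion stops.
Total rows emitted: 3.

3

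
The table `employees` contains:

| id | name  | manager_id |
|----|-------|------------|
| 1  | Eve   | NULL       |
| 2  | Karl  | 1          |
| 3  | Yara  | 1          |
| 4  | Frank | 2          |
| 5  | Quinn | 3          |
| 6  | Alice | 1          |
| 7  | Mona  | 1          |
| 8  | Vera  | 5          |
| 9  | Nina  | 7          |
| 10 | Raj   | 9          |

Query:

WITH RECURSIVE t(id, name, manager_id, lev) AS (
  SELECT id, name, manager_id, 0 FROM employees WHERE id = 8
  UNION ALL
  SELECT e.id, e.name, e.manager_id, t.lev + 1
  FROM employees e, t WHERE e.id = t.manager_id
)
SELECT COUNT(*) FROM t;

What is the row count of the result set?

4

Base: id=8 (Vera), manager_id=5, lev 0.
Iteration 1: join on id=5 -> Quinn (id 5, manager_id=3, lev 1).
Iteration 2: join on id=3 -> Yara (id 3, manager_id=1, lev 2).
Iteration 3: join on id=1 -> Eve (id 1, manager_id=NULL, lev 3).
Iteration 4: manager_id is NULL; no match; recursion stops.
Total rows emitted: 4.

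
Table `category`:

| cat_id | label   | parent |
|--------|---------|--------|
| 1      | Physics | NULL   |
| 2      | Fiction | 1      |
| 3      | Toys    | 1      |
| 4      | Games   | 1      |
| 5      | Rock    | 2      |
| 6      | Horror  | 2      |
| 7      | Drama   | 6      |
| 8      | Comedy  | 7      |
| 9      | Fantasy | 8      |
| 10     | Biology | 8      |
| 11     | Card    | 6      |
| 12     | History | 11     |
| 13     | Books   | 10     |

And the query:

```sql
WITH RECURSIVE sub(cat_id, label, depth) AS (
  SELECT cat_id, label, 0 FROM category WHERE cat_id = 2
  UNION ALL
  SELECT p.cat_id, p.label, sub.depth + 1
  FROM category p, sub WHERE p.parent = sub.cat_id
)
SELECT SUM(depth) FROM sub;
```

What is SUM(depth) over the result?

25

Base: cat_id=2 (Fiction) at depth 0.
Iteration 1: rows with parent in {2} -> Rock (id 5, depth 1), Horror (id 6, depth 1).
Iteration 2: rows with parent in {5,6} -> Drama (id 7, depth 2), Card (id 11, depth 2).
Iteration 3: rows with parent in {7,11} -> Comedy (id 8, depth 3), History (id 12, depth 3).
Iteration 4: rows with parent in {8,12} -> Fantasy (id 9, depth 4), Biology (id 10, depth 4).
Iteration 5: rows with parent in {9,10} -> Books (id 13, depth 5).
Iteration 6: no rows with parent in {13}; recursion stops.
SUM(depth) = 0 + 1 + 1 + 2 + 2 + 3 + 3 + 4 + 4 + 5 = 25.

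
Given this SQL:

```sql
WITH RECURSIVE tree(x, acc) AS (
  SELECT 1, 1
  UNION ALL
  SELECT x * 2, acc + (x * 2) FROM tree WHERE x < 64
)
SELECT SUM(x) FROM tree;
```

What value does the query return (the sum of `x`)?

127

Base: x=1, acc=1.
Iteration 1: 1 < 64 holds -> x = 1 * 2 = 2, acc = 1 + 2 = 3.
Iteration 2: 2 < 64 holds -> x = 2 * 2 = 4, acc = 3 + 4 = 7.
Iteration 3: 4 < 64 holds -> x = 4 * 2 = 8, acc = 7 + 8 = 15.
Iteration 4: 8 < 64 holds -> x = 8 * 2 = 16, acc = 15 + 16 = 31.
Iteration 5: 16 < 64 holds -> x = 16 * 2 = 32, acc = 31 + 32 = 63.
Iteration 6: 32 < 64 holds -> x = 32 * 2 = 64, acc = 63 + 64 = 127.
Iteration 7: 64 < 64 fails; recursion stops.
SUM(x) = 1 + 2 + 4 + 8 + 16 + 32 + 64 = 127.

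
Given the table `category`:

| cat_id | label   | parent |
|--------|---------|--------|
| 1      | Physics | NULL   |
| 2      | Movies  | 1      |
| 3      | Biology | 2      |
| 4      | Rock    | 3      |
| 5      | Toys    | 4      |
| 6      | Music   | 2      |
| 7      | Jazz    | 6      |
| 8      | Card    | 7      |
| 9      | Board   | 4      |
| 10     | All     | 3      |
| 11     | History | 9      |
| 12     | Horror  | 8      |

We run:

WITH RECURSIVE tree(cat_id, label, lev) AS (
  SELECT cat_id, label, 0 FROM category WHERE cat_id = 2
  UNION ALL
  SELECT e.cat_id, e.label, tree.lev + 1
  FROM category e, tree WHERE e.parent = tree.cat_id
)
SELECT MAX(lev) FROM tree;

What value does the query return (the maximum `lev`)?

4

Base: cat_id=2 (Movies) at lev 0.
Iteration 1: rows with parent in {2} -> Biology (id 3, lev 1), Music (id 6, lev 1).
Iteration 2: rows with parent in {3,6} -> Rock (id 4, lev 2), Jazz (id 7, lev 2), All (id 10, lev 2).
Iteration 3: rows with parent in {4,7,10} -> Toys (id 5, lev 3), Card (id 8, lev 3), Board (id 9, lev 3).
Iteration 4: rows with parent in {5,8,9} -> History (id 11, lev 4), Horror (id 12, lev 4).
Iteration 5: no rows with parent in {11,12}; recursion stops.
lev values: 0, 1, 1, 2, 2, 2, 3, 3, 3, 4, 4; the maximum is 4.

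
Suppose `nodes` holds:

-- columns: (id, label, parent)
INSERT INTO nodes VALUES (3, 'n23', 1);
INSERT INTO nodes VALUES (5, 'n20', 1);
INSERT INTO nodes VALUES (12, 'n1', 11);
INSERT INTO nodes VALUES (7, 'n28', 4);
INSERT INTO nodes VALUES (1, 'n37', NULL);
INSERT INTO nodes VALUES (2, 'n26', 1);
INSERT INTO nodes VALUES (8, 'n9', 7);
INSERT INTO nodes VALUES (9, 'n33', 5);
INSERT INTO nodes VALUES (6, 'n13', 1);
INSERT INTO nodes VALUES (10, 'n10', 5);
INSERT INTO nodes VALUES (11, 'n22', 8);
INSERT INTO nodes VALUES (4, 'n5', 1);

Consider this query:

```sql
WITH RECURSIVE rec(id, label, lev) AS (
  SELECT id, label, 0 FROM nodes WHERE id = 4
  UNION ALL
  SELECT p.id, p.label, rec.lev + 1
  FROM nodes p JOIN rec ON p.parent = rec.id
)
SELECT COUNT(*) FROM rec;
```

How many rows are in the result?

5

Base: id=4 (n5) at lev 0.
Iteration 1: rows with parent in {4} -> n28 (id 7, lev 1).
Iteration 2: rows with parent in {7} -> n9 (id 8, lev 2).
Iteration 3: rows with parent in {8} -> n22 (id 11, lev 3).
Iteration 4: rows with parent in {11} -> n1 (id 12, lev 4).
Iteration 5: no rows with parent in {12}; recursion stops.
Total rows emitted: 5.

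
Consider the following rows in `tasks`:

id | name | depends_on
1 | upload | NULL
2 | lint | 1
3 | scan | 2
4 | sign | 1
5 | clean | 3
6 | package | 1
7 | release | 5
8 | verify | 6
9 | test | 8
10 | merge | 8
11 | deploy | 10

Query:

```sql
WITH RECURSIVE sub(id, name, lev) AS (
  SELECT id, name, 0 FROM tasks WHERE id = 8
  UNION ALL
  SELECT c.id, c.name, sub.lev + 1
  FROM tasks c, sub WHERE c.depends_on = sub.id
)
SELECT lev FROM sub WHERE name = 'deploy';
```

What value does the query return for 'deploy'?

2

Base: id=8 (verify) at lev 0.
Iteration 1: rows with depends_on in {8} -> test (id 9, lev 1), merge (id 10, lev 1).
Iteration 2: rows with depends_on in {9,10} -> deploy (id 11, lev 2).
Iteration 3: no rows with depends_on in {11}; recursion stops.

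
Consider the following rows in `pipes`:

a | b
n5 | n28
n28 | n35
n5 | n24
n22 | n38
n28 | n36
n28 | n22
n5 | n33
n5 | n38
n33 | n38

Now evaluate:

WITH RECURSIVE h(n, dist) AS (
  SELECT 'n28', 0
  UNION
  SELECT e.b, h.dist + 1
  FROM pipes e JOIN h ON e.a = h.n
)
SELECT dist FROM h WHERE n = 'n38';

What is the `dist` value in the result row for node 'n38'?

Base: (n28, dist=0).
Iteration 1: edges from {n28} -> (n22, dist=1), (n35, dist=1), (n36, dist=1).
Iteration 2: edges from {n22,n35,n36} -> (n38, dist=2).
Iteration 3: no outgoing edges from {n38}; recursion stops.

2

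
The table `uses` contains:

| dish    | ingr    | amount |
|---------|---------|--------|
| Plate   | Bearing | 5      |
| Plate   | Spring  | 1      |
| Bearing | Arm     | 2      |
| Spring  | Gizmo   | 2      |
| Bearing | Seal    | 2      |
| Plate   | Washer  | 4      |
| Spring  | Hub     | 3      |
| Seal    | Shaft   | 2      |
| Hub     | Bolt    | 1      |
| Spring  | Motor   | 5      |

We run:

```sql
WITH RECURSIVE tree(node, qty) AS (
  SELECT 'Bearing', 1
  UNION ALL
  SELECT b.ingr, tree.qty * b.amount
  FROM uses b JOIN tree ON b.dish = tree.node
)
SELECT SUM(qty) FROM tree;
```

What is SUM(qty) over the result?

9

Base: (Bearing, qty=1).
Iteration 1: components of {Bearing} -> Arm = 1*2 = 2, Seal = 1*2 = 2.
Iteration 2: components of {Arm,Seal} -> Shaft = 2*2 = 4.
Iteration 3: no further components; recursion stops.
SUM(qty) = 1 + 2 + 2 + 4 = 9.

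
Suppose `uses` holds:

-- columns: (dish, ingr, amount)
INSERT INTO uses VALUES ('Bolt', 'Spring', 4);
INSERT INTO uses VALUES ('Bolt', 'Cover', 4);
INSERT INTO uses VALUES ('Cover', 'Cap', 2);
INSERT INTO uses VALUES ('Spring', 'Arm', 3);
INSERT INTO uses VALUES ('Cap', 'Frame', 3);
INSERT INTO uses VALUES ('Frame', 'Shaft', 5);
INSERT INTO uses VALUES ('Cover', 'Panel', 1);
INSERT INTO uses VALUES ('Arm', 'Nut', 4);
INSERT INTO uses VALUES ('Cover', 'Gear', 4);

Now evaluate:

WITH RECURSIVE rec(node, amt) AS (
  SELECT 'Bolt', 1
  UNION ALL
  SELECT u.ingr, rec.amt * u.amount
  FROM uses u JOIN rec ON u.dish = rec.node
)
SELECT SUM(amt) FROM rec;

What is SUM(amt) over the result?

241

Base: (Bolt, amt=1).
Iteration 1: components of {Bolt} -> Cover = 1*4 = 4, Spring = 1*4 = 4.
Iteration 2: components of {Cover,Spring} -> Arm = 4*3 = 12, Cap = 4*2 = 8, Gear = 4*4 = 16, Panel = 4*1 = 4.
Iteration 3: components of {Arm,Cap,Gear,Panel} -> Frame = 8*3 = 24, Nut = 12*4 = 48.
Iteration 4: components of {Frame,Nut} -> Shaft = 24*5 = 120.
Iteration 5: no further components; recursion stops.
SUM(amt) = 1 + 4 + 4 + 12 + 8 + 4 + 16 + 48 + 24 + 120 = 241.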